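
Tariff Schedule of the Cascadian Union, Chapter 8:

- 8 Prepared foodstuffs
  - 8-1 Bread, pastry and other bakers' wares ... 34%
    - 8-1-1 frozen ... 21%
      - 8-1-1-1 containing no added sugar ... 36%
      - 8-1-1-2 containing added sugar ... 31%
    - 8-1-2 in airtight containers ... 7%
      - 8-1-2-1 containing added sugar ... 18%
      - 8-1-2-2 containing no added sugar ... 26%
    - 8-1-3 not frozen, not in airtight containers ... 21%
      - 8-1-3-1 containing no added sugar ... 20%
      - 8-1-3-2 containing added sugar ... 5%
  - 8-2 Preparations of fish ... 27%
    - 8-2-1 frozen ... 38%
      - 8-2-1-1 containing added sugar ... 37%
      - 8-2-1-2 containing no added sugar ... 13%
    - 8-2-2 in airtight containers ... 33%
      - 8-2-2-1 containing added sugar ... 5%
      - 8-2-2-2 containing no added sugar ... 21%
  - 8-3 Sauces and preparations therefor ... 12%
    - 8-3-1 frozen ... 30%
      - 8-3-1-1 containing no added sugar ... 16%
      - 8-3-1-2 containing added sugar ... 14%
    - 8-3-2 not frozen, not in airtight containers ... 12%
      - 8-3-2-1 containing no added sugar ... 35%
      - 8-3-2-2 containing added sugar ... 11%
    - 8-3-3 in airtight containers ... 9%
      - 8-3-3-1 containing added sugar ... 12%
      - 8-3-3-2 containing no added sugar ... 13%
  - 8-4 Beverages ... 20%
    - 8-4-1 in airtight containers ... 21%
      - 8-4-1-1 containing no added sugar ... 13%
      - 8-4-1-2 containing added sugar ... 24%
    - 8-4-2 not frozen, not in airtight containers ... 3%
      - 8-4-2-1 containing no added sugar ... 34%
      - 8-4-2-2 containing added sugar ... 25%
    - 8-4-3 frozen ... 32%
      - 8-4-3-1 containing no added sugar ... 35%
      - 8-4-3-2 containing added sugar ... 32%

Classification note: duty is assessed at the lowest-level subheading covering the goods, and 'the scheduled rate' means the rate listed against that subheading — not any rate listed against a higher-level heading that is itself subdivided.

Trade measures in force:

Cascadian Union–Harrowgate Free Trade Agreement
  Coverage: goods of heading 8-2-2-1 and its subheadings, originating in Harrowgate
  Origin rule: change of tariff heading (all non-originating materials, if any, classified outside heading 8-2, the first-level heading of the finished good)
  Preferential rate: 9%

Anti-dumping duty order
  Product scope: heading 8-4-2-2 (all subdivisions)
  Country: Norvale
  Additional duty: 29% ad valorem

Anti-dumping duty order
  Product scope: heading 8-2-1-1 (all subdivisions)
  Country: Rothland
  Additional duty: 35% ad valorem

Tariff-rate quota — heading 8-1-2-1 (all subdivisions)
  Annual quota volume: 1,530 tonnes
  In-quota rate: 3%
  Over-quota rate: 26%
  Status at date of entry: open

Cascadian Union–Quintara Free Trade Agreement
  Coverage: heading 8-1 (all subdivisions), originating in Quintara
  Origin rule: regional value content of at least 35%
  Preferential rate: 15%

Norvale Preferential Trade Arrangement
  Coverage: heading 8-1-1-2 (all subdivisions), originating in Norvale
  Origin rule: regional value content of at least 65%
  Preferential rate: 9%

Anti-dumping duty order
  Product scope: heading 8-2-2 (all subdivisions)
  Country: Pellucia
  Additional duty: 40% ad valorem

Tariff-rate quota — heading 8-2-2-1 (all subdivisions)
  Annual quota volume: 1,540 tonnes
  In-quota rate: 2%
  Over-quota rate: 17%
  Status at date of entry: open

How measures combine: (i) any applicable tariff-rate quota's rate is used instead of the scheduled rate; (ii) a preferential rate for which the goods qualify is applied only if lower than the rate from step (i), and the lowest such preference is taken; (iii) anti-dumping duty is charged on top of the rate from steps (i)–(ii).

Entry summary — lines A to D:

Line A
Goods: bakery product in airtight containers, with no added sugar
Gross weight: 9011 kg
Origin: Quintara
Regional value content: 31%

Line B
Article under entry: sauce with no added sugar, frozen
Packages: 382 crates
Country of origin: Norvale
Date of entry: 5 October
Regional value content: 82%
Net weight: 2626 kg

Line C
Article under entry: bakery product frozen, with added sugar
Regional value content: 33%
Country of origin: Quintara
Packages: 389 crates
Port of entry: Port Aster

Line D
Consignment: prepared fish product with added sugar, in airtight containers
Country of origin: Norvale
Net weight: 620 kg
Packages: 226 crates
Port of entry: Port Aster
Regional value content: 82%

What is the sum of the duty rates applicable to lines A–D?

Line A: bakery product → 8-1; in airtight containers → 8-1-2; with no added sugar → 8-1-2-2. Scheduled 26%. Quintara agreement on 8-1: RVC < 35%. → 26%.
Line B: sauce → 8-3; frozen → 8-3-1; with no added sugar → 8-3-1-1. Scheduled 16%. Norvale agreement on 8-1-1-2: 8-3-1-1 not covered. → 16%.
Line C: bakery product → 8-1; frozen → 8-1-1; with added sugar → 8-1-1-2. Scheduled 31%. Quintara agreement on 8-1: RVC < 35%. → 31%.
Line D: prepared fish product → 8-2; in airtight containers → 8-2-2; with added sugar → 8-2-2-1. Scheduled 5%. quota on 8-2-2-1 open → in-quota 2%; Norvale agreement on 8-1-1-2: 8-2-2-1 not covered. → 2%.
Sum: 26% + 16% + 31% + 2% = 75%.

75%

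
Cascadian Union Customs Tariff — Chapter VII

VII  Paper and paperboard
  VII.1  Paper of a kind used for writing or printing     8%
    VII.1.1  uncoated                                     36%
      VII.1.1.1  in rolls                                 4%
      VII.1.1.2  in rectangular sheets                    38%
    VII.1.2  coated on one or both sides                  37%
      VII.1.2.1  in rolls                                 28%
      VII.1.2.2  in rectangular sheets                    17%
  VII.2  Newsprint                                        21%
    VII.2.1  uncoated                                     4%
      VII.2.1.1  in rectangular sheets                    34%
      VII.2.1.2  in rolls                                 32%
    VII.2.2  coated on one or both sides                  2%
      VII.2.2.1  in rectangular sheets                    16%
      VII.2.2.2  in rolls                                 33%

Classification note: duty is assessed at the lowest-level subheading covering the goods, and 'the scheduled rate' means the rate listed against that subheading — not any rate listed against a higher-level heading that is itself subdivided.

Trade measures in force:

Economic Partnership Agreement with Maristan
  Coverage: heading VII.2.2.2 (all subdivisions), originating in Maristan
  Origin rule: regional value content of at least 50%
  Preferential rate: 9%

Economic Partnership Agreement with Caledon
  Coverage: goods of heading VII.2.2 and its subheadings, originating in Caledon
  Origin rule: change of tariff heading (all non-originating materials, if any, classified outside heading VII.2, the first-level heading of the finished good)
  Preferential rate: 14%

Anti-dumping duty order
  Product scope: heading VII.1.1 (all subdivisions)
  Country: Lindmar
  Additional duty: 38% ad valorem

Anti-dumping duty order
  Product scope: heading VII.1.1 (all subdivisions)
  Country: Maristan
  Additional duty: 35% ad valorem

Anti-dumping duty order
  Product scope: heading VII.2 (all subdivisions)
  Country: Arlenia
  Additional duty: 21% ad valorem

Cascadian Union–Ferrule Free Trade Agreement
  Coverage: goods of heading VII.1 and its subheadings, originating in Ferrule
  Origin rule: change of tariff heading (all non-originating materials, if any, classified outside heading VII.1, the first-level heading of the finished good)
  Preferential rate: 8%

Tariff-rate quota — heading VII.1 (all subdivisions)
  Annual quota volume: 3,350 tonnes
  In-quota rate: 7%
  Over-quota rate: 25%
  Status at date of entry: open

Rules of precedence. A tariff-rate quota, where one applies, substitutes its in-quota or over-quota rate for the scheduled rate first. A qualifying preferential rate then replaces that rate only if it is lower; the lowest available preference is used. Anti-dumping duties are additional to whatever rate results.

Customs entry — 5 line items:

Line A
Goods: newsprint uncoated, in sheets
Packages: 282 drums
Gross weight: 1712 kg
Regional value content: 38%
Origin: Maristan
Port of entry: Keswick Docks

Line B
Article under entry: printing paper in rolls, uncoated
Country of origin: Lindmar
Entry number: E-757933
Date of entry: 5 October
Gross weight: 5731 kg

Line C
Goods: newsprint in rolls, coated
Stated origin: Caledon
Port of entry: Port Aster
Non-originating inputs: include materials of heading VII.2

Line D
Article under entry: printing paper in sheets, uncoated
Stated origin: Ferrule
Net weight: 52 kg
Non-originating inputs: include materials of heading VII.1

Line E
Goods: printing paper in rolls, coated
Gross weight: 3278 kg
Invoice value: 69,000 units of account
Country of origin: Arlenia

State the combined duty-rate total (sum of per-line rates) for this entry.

126%

Line A: newsprint → VII.2; uncoated → VII.2.1; in sheets → VII.2.1.1. Scheduled 34%. Maristan agreement on VII.2.2.2: VII.2.1.1 not covered. → 34%.
Line B: printing paper → VII.1; uncoated → VII.1.1; in rolls → VII.1.1.1. Scheduled 4%. quota on VII.1 open → in-quota 7%; anti-dumping (Lindmar, VII.1.1): +38%; total 7% + 38% = 45%. → 45%.
Line C: newsprint → VII.2; coated → VII.2.2; in rolls → VII.2.2.2. Scheduled 33%. Caledon agreement on VII.2.2: CTH not met. → 33%.
Line D: printing paper → VII.1; uncoated → VII.1.1; in sheets → VII.1.1.2. Scheduled 38%. quota on VII.1 open → in-quota 7%; Ferrule agreement on VII.1: CTH not met. → 7%.
Line E: printing paper → VII.1; coated → VII.1.2; in rolls → VII.1.2.1. Scheduled 28%. quota on VII.1 open → in-quota 7%. → 7%.
Sum: 34% + 45% + 33% + 7% + 7% = 126%.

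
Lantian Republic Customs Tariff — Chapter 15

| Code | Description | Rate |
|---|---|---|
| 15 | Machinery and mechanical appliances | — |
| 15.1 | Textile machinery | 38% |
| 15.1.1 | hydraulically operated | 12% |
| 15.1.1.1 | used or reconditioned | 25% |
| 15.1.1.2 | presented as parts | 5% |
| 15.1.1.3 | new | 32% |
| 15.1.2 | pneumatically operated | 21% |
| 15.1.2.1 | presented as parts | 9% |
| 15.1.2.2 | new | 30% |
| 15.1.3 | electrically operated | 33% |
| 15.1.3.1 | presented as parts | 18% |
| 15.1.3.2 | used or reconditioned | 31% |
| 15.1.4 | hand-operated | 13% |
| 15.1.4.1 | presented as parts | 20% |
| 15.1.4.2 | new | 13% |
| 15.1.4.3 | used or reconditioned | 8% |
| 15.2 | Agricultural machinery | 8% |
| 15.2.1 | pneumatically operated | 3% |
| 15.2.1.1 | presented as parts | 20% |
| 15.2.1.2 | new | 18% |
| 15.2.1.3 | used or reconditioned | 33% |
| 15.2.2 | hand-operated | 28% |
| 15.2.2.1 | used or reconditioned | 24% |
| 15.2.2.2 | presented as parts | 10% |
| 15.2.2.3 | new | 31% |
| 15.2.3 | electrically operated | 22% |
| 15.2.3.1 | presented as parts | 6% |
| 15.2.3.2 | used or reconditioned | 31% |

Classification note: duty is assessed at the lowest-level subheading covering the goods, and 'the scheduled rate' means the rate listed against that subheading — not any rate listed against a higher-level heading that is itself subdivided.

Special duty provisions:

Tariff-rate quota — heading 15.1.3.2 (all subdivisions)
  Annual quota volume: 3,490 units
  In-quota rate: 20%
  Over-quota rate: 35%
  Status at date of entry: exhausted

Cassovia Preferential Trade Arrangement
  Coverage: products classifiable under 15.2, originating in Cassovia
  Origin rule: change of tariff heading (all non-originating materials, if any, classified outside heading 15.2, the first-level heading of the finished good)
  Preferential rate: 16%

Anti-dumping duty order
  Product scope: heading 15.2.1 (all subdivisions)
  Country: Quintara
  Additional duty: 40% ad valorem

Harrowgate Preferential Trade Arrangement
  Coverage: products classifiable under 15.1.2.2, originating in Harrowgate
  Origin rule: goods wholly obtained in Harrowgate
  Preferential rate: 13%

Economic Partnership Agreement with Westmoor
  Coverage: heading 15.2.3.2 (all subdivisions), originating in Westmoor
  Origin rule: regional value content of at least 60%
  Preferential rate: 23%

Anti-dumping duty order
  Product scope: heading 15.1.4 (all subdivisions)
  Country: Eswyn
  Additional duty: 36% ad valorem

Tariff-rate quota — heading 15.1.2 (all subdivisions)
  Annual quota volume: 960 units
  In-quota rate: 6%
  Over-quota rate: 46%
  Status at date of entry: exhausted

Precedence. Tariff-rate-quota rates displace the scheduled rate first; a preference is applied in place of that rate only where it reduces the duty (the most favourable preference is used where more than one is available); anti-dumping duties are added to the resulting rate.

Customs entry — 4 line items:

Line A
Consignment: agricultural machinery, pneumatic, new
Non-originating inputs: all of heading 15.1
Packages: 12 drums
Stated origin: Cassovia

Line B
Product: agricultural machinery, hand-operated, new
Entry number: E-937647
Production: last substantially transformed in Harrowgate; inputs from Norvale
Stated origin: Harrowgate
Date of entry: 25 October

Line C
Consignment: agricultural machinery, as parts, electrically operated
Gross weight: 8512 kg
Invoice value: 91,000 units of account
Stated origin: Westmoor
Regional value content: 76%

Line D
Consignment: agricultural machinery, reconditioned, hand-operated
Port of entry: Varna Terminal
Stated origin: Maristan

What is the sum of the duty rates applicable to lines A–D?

77%

Line A: agricultural → 15.2; pneumatic → 15.2.1; new → 15.2.1.2. Scheduled 18%. Cassovia agreement on 15.2: CTH met → 16% available; preferential 16%. → 16%.
Line B: agricultural → 15.2; hand-operated → 15.2.2; new → 15.2.2.3. Scheduled 31%. Harrowgate agreement on 15.1.2.2: 15.2.2.3 not covered. → 31%.
Line C: agricultural → 15.2; electrically operated → 15.2.3; as parts → 15.2.3.1. Scheduled 6%. Westmoor agreement on 15.2.3.2: 15.2.3.1 not covered. → 6%.
Line D: agricultural → 15.2; hand-operated → 15.2.2; reconditioned → 15.2.2.1. Scheduled 24%. No special measure applies. → 24%.
Sum: 16% + 31% + 6% + 24% = 77%.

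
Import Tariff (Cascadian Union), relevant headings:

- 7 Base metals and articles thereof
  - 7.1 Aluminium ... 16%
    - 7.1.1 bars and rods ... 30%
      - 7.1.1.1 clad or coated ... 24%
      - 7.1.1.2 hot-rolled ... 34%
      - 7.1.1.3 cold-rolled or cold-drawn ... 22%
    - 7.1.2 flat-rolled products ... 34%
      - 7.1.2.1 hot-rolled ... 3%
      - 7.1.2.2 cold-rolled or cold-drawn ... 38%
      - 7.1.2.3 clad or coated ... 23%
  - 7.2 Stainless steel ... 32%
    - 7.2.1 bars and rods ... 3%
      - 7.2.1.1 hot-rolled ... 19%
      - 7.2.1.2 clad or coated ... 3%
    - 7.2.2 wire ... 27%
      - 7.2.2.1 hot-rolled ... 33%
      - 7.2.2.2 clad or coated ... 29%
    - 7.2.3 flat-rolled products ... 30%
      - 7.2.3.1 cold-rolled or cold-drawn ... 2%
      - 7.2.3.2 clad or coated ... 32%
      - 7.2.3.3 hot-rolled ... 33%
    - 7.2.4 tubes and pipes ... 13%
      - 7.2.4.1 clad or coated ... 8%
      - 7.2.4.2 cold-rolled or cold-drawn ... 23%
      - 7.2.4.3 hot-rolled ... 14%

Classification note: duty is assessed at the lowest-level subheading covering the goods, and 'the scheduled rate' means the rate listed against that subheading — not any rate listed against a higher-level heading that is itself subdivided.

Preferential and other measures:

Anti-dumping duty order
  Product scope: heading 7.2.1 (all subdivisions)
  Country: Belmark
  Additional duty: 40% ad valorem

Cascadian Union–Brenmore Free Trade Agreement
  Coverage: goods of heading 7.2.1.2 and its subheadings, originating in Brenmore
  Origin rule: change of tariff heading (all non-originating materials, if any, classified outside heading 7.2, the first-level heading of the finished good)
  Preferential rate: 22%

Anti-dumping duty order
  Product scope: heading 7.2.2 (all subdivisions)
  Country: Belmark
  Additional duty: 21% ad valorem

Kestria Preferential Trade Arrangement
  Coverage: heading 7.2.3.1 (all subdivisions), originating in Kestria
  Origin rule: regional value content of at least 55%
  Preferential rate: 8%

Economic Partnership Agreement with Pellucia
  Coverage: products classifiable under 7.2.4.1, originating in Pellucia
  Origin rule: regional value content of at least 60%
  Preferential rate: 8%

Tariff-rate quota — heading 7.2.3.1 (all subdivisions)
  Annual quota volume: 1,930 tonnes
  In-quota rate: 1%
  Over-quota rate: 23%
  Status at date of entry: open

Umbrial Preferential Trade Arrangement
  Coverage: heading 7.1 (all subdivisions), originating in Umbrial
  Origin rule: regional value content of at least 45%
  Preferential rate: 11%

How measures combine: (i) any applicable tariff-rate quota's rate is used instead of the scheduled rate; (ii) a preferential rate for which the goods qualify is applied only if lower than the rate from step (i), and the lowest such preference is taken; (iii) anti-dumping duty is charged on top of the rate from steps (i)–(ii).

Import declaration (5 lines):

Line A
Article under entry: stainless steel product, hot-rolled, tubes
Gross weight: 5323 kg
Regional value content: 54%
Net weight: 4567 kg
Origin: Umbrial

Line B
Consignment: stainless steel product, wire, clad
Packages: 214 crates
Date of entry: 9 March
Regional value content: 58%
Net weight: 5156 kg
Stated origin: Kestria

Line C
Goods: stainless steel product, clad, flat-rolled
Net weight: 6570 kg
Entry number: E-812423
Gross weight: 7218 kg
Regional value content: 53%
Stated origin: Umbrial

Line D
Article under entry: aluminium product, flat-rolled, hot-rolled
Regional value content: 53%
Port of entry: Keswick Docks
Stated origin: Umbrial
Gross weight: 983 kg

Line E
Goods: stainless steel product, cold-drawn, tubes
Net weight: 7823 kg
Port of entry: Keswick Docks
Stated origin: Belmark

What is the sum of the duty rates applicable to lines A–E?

Line A: stainless steel → 7.2; tubes → 7.2.4; hot-rolled → 7.2.4.3. Scheduled 14%. Umbrial agreement on 7.1: 7.2.4.3 not covered. → 14%.
Line B: stainless steel → 7.2; wire → 7.2.2; clad → 7.2.2.2. Scheduled 29%. Kestria agreement on 7.2.3.1: 7.2.2.2 not covered. → 29%.
Line C: stainless steel → 7.2; flat-rolled → 7.2.3; clad → 7.2.3.2. Scheduled 32%. Umbrial agreement on 7.1: 7.2.3.2 not covered. → 32%.
Line D: aluminium → 7.1; flat-rolled → 7.1.2; hot-rolled → 7.1.2.1. Scheduled 3%. Umbrial agreement on 7.1: RVC ≥ 45% → 11% available; preference 11% not lower than 3% → no reduction. → 3%.
Line E: stainless steel → 7.2; tubes → 7.2.4; cold-drawn → 7.2.4.2. Scheduled 23%. No special measure applies. → 23%.
Sum: 14% + 29% + 32% + 3% + 23% = 101%.

101%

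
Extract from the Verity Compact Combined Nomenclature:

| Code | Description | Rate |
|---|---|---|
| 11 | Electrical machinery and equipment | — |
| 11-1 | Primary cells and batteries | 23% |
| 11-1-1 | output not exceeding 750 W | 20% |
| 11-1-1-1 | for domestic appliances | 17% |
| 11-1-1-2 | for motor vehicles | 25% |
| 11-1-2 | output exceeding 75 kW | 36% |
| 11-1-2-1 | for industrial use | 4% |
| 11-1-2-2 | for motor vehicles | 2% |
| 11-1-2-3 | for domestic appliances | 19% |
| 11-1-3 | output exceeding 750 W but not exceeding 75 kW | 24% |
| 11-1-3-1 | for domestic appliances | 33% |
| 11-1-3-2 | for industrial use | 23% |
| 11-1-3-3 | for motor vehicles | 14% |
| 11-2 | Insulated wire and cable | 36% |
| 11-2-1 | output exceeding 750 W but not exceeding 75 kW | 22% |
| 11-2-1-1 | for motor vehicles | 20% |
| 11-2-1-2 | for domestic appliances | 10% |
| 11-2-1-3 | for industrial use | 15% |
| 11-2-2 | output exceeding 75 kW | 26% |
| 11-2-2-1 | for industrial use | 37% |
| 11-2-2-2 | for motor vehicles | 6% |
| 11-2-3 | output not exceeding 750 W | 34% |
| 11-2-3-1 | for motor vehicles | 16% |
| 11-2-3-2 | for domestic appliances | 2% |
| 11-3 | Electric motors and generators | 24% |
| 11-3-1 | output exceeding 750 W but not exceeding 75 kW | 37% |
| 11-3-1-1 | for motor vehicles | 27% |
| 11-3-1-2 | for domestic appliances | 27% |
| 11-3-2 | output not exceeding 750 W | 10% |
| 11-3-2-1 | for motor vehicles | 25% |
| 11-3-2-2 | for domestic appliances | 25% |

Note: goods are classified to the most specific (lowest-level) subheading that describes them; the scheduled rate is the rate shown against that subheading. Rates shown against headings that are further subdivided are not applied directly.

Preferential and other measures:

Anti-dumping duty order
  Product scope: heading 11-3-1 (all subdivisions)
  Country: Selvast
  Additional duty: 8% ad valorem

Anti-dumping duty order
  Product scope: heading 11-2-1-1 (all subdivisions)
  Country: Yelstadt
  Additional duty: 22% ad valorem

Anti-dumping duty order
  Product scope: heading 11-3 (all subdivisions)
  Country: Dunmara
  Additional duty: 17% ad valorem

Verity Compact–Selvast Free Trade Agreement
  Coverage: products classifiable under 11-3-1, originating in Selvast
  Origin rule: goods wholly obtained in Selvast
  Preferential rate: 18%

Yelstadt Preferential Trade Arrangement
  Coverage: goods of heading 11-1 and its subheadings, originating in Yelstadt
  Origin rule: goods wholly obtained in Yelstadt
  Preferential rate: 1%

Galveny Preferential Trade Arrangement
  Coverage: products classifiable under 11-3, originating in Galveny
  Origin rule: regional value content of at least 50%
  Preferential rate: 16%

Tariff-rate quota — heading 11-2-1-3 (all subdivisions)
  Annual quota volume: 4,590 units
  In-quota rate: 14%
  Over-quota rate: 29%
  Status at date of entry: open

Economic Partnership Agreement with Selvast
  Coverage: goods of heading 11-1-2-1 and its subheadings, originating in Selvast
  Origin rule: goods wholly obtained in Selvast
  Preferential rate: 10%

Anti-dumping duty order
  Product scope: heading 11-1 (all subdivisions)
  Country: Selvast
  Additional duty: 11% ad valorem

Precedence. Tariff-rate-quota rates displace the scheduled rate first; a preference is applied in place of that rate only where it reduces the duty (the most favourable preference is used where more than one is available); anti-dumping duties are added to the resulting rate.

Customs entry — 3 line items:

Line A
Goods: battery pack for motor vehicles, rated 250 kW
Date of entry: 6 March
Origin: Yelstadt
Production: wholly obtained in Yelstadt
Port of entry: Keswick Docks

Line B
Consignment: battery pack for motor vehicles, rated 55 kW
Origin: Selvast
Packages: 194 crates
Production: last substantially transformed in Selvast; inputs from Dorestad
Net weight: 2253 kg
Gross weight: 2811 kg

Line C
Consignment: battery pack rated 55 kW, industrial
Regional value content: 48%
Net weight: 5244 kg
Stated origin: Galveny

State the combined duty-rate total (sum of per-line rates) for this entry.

Line A: battery pack → 11-1; rated 250 kW → 11-1-2; for motor vehicles → 11-1-2-2. Scheduled 2%. Yelstadt agreement on 11-1: wholly obtained → 1% available; preferential 1%. → 1%.
Line B: battery pack → 11-1; rated 55 kW → 11-1-3; for motor vehicles → 11-1-3-3. Scheduled 14%. Selvast agreement on 11-3-1: 11-1-3-3 not covered; Selvast agreement on 11-1-2-1: 11-1-3-3 not covered; anti-dumping (Selvast, 11-1): +11%; total 14% + 11% = 25%. → 25%.
Line C: battery pack → 11-1; rated 55 kW → 11-1-3; industrial → 11-1-3-2. Scheduled 23%. Galveny agreement on 11-3: 11-1-3-2 not covered. → 23%.
Sum: 1% + 25% + 23% = 49%.

49%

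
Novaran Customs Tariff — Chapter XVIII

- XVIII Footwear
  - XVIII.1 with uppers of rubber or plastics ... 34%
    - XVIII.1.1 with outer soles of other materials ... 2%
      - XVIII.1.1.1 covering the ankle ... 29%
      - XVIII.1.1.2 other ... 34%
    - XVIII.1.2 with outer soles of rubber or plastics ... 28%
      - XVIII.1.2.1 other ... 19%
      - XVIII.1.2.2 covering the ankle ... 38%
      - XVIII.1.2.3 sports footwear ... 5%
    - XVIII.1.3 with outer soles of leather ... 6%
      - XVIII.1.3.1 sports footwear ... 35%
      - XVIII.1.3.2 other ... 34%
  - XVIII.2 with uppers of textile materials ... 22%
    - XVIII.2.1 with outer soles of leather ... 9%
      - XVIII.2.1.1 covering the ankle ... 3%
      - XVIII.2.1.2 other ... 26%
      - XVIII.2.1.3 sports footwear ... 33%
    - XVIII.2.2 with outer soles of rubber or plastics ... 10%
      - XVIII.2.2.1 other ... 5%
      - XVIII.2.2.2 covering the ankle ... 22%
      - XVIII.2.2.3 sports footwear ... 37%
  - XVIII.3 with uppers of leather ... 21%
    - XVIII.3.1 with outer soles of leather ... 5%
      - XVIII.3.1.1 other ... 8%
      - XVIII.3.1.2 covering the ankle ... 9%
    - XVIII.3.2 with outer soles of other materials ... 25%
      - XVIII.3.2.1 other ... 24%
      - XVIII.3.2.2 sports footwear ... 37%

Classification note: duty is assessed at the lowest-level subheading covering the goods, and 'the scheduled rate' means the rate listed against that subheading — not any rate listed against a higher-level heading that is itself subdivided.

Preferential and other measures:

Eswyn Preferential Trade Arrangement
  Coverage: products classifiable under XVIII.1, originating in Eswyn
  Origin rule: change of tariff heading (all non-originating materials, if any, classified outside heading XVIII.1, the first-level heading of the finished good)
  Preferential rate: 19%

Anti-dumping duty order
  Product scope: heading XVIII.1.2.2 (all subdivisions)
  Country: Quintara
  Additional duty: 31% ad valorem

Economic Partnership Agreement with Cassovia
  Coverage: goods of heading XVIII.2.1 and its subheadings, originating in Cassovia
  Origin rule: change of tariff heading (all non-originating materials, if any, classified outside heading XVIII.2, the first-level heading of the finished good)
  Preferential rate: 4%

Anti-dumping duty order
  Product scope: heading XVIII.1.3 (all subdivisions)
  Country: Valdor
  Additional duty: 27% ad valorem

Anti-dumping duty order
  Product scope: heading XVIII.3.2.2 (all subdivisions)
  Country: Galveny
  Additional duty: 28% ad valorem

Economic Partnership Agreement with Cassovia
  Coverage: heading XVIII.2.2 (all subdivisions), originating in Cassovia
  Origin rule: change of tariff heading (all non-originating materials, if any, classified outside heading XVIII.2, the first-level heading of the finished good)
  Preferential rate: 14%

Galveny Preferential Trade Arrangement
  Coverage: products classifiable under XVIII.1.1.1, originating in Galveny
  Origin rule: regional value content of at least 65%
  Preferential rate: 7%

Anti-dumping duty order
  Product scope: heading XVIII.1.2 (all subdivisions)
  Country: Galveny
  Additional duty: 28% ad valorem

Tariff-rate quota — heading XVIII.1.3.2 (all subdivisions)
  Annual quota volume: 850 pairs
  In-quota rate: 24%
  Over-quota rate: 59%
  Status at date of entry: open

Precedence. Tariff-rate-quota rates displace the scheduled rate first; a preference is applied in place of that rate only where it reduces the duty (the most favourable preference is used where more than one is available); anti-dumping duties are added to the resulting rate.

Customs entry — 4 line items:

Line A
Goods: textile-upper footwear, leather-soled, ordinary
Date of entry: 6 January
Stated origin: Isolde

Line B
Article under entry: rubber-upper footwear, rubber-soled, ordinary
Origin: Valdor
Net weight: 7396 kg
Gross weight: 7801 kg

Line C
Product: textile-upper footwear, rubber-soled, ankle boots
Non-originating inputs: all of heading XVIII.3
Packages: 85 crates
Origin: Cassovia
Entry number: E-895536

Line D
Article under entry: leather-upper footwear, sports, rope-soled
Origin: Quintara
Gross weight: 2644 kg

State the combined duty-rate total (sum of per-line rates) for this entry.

96%

Line A: textile-upper → XVIII.2; leather-soled → XVIII.2.1; ordinary → XVIII.2.1.2. Scheduled 26%. No special measure applies. → 26%.
Line B: rubber-upper → XVIII.1; rubber-soled → XVIII.1.2; ordinary → XVIII.1.2.1. Scheduled 19%. No special measure applies. → 19%.
Line C: textile-upper → XVIII.2; rubber-soled → XVIII.2.2; ankle boots → XVIII.2.2.2. Scheduled 22%. Cassovia agreement on XVIII.2.1: XVIII.2.2.2 not covered; Cassovia agreement on XVIII.2.2: CTH met → 14% available; preferential 14%. → 14%.
Line D: leather-upper → XVIII.3; rope-soled → XVIII.3.2; sports → XVIII.3.2.2. Scheduled 37%. No special measure applies. → 37%.
Sum: 26% + 19% + 14% + 37% = 96%.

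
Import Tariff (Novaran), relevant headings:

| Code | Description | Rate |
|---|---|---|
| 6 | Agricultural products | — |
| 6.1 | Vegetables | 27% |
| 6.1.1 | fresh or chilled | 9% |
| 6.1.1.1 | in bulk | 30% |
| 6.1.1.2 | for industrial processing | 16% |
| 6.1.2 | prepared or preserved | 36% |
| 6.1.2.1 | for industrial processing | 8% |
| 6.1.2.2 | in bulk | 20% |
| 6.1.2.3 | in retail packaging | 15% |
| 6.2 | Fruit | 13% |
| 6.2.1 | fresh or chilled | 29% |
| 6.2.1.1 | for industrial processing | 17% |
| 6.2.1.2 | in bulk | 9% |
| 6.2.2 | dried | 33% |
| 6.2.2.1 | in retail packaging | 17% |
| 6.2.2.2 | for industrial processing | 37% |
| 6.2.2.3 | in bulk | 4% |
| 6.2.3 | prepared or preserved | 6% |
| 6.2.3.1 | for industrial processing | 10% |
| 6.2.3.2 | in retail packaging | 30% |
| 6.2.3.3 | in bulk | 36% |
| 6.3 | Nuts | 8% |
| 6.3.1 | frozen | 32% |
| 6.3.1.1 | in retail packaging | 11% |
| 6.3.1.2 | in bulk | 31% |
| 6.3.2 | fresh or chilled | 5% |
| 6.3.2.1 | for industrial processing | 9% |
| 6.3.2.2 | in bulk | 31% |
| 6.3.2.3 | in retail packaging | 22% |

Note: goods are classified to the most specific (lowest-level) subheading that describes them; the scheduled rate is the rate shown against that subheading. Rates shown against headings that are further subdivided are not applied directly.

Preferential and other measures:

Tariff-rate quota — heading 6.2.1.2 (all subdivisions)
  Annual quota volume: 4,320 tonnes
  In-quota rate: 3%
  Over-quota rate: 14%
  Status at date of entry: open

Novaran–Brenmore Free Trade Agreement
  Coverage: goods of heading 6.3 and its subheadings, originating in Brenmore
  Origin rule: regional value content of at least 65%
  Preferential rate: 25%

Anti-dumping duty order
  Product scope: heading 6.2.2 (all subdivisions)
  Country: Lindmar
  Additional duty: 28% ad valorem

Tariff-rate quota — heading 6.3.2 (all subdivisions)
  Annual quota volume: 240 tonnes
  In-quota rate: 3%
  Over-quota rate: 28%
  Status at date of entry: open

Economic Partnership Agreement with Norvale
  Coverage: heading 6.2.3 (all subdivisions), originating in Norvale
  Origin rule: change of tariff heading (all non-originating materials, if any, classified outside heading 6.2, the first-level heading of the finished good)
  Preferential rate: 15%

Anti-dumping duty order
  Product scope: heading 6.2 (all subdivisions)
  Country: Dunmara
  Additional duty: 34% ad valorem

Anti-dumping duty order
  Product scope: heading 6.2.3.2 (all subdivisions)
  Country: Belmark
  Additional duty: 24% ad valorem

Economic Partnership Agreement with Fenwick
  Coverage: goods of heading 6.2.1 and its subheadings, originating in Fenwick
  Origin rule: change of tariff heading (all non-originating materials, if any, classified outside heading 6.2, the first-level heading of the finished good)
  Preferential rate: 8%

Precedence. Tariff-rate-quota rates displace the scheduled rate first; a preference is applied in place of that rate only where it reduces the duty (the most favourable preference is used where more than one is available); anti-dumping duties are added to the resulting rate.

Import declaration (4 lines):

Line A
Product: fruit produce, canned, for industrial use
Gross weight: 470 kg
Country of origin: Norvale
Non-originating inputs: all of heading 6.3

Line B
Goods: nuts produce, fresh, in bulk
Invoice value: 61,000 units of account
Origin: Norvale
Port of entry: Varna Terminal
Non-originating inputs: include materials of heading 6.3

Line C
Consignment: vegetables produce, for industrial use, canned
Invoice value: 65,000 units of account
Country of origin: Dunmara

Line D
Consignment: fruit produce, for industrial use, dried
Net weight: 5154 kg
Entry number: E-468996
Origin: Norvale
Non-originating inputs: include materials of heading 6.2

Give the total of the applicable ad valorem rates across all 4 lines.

58%

Line A: fruit → 6.2; canned → 6.2.3; for industrial use → 6.2.3.1. Scheduled 10%. Norvale agreement on 6.2.3: CTH met → 15% available; preference 15% not lower than 10% → no reduction. → 10%.
Line B: nuts → 6.3; fresh → 6.3.2; in bulk → 6.3.2.2. Scheduled 31%. quota on 6.3.2 open → in-quota 3%; Norvale agreement on 6.2.3: 6.3.2.2 not covered. → 3%.
Line C: vegetables → 6.1; canned → 6.1.2; for industrial use → 6.1.2.1. Scheduled 8%. No special measure applies. → 8%.
Line D: fruit → 6.2; dried → 6.2.2; for industrial use → 6.2.2.2. Scheduled 37%. Norvale agreement on 6.2.3: 6.2.2.2 not covered. → 37%.
Sum: 10% + 3% + 8% + 37% = 58%.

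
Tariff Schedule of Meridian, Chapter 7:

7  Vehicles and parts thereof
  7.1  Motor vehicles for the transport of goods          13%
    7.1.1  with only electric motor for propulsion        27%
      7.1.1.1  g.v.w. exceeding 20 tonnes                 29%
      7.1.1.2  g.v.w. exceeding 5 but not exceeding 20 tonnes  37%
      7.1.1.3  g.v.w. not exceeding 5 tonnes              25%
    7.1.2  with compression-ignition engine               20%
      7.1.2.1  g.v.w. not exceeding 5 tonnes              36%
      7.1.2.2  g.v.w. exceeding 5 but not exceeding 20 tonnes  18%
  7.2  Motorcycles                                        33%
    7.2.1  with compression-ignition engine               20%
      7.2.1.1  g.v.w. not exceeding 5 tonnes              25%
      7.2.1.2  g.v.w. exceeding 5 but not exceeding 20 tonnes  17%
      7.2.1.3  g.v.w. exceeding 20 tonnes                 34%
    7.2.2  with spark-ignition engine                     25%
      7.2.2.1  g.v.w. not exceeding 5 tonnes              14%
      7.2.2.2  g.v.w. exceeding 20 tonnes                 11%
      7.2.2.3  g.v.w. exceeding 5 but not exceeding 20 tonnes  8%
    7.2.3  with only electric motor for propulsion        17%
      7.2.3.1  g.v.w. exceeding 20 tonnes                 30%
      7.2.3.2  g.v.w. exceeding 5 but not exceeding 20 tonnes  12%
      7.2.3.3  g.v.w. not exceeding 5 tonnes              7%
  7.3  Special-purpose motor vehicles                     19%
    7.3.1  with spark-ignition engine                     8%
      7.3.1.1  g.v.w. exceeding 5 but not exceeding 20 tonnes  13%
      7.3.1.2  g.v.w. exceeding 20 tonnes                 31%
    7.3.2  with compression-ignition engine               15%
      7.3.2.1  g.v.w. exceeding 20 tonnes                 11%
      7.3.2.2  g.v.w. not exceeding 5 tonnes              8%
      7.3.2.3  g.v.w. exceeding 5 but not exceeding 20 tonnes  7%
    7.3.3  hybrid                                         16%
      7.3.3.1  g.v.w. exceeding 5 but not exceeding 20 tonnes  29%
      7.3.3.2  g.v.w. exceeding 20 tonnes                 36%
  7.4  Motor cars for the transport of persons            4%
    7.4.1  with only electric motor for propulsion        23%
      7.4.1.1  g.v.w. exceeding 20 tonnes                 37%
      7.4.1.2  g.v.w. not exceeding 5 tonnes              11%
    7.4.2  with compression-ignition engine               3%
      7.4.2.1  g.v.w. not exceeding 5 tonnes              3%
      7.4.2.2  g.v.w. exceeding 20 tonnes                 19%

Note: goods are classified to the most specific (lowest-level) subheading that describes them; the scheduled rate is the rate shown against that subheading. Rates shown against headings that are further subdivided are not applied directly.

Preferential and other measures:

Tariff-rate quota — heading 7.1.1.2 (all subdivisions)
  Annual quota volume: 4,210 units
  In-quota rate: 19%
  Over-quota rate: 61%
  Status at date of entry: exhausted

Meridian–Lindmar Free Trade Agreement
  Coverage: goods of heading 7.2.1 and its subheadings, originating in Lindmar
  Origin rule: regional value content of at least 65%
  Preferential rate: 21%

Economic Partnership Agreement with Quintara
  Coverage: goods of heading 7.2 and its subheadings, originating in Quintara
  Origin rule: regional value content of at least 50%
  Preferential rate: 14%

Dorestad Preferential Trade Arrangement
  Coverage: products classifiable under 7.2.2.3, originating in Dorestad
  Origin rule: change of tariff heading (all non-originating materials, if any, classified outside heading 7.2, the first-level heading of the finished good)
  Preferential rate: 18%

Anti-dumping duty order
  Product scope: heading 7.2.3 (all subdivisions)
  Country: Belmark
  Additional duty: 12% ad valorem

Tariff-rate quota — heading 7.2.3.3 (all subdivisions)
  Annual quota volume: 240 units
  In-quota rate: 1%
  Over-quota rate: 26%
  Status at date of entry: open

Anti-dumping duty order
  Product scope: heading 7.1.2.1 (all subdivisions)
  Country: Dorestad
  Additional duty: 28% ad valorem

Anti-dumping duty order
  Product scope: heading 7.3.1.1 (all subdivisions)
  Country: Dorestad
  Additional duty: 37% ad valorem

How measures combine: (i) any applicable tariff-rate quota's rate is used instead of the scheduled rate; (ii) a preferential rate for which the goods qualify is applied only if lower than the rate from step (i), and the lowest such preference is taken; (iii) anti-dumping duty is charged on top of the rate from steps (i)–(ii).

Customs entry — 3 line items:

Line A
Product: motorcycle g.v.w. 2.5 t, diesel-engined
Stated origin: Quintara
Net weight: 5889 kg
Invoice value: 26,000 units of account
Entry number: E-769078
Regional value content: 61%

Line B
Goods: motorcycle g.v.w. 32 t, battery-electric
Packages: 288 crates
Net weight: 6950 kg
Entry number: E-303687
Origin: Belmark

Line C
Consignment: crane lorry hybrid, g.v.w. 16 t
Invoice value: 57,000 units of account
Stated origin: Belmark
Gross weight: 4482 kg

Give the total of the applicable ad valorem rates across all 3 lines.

85%

Line A: motorcycle → 7.2; diesel-engined → 7.2.1; g.v.w. 2.5 t → 7.2.1.1. Scheduled 25%. Quintara agreement on 7.2: RVC ≥ 50% → 14% available; preferential 14%. → 14%.
Line B: motorcycle → 7.2; battery-electric → 7.2.3; g.v.w. 32 t → 7.2.3.1. Scheduled 30%. anti-dumping (Belmark, 7.2.3): +12%; total 30% + 12% = 42%. → 42%.
Line C: crane lorry → 7.3; hybrid → 7.3.3; g.v.w. 16 t → 7.3.3.1. Scheduled 29%. No special measure applies. → 29%.
Sum: 14% + 42% + 29% = 85%.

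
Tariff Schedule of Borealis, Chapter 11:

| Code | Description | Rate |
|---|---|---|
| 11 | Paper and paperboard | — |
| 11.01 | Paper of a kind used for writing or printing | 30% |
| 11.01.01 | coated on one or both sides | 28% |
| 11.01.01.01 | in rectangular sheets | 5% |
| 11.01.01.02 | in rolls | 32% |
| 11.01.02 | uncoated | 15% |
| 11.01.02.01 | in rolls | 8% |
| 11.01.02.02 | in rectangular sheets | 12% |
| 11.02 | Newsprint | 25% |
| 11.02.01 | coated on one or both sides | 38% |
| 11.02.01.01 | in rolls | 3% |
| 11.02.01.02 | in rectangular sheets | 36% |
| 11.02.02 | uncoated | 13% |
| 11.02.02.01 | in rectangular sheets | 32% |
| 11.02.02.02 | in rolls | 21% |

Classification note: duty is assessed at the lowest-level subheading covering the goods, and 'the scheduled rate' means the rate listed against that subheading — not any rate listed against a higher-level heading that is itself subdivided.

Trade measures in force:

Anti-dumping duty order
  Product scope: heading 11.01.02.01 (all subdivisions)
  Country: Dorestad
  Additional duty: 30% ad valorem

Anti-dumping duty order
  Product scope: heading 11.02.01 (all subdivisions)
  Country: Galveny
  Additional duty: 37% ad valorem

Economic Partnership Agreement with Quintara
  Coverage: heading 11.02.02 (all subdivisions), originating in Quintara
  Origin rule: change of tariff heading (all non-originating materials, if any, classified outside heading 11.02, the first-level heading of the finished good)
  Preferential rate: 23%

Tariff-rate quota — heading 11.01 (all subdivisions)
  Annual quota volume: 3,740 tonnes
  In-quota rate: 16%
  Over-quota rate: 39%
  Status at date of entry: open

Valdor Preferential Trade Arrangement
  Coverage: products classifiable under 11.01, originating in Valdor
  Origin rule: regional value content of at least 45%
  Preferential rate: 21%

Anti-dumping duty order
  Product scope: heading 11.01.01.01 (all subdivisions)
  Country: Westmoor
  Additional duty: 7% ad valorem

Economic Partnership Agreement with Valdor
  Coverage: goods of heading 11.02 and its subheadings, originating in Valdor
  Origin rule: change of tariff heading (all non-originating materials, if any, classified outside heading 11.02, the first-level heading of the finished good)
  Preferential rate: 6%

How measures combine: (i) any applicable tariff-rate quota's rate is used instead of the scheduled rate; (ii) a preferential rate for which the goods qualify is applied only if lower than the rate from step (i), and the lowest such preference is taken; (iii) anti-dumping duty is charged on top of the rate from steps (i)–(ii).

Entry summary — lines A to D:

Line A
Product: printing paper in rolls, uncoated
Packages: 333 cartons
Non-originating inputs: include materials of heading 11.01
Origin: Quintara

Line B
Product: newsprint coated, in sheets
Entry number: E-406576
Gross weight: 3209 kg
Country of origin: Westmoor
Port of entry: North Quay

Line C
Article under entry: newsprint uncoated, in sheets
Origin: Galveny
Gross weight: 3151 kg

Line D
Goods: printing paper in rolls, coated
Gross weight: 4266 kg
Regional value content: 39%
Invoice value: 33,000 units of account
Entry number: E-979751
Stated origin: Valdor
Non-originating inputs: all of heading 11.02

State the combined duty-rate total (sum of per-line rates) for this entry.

Line A: printing paper → 11.01; uncoated → 11.01.02; in rolls → 11.01.02.01. Scheduled 8%. quota on 11.01 open → in-quota 16%; Quintara agreement on 11.02.02: 11.01.02.01 not covered. → 16%.
Line B: newsprint → 11.02; coated → 11.02.01; in sheets → 11.02.01.02. Scheduled 36%. No special measure applies. → 36%.
Line C: newsprint → 11.02; uncoated → 11.02.02; in sheets → 11.02.02.01. Scheduled 32%. No special measure applies. → 32%.
Line D: printing paper → 11.01; coated → 11.01.01; in rolls → 11.01.01.02. Scheduled 32%. quota on 11.01 open → in-quota 16%; Valdor agreement on 11.01: RVC < 45%; Valdor agreement on 11.02: 11.01.01.02 not covered. → 16%.
Sum: 16% + 36% + 32% + 16% = 100%.

100%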